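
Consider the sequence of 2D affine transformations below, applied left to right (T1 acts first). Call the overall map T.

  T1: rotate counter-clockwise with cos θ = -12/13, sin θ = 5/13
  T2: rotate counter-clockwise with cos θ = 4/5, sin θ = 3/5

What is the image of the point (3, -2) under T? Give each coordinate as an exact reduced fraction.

T(p) = (-17/5, 6/5)

T1 rotate counter-clockwise with cos θ = -12/13, sin θ = 5/13: (3, -2) → (-2, 3)
T2 rotate counter-clockwise with cos θ = 4/5, sin θ = 3/5: (-2, 3) → (-17/5, 6/5)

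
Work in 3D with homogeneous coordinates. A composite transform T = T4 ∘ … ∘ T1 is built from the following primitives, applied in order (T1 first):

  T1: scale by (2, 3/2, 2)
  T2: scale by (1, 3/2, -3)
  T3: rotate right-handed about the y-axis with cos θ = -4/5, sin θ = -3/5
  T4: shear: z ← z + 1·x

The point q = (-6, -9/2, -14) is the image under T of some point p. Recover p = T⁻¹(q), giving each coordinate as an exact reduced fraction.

p = (0, -2, -5/3)

T1 = [2 0 0 0; 0 3/2 0 0; 0 0 2 0; 0 0 0 1]
T2·T1 = [2 0 0 0; 0 9/4 0 0; 0 0 -6 0; 0 0 0 1]
T3·…·T1 = [-8/5 0 18/5 0; 0 9/4 0 0; 6/5 0 24/5 0; 0 0 0 1]
T4·…·T1 = [-8/5 0 18/5 0; 0 9/4 0 0; -2/5 0 42/5 0; 0 0 0 1]
det M = -27; M⁻¹ = [-7/10 0 3/10 0; 0 4/9 0 0; -1/30 0 2/15 0; 0 0 0 1]
M⁻¹ · (-6, -9/2, -14)ᵀ = (0, -2, -5/3)ᵀ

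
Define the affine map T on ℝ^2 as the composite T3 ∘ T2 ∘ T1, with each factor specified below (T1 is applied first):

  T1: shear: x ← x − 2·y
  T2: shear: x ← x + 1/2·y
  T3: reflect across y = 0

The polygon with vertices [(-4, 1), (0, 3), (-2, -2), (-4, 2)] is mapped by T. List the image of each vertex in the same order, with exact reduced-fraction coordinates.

image vertices: (-11/2, -1), (-9/2, -3), (1, 2), (-7, -2)

T1 shear: x ← x − 2·y: (-4, 1) → (-6, 1); (0, 3) → (-6, 3); (-2, -2) → (2, -2); (-4, 2) → (-8, 2)
T2 shear: x ← x + 1/2·y: (-6, 1) → (-11/2, 1); (-6, 3) → (-9/2, 3); (2, -2) → (1, -2); (-8, 2) → (-7, 2)
T3 reflect across y = 0: (-11/2, 1) → (-11/2, -1); (-9/2, 3) → (-9/2, -3); (1, -2) → (1, 2); (-7, 2) → (-7, -2)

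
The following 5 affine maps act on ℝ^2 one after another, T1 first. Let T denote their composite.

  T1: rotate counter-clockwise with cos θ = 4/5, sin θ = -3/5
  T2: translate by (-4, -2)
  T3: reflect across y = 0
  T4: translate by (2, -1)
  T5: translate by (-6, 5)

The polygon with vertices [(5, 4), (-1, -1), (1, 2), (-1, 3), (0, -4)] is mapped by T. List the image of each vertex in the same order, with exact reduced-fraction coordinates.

image vertices: (-8/5, 29/5), (-47/5, 31/5), (-6, 5), (-7, 3), (-52/5, 46/5)

T1 rotate counter-clockwise with cos θ = 4/5, sin θ = -3/5: (5, 4) → (32/5, 1/5); (-1, -1) → (-7/5, -1/5); (1, 2) → (2, 1); (-1, 3) → (1, 3); (0, -4) → (-12/5, -16/5)
T2 translate by (-4, -2): (32/5, 1/5) → (12/5, -9/5); (-7/5, -1/5) → (-27/5, -11/5); (2, 1) → (-2, -1); (1, 3) → (-3, 1); (-12/5, -16/5) → (-32/5, -26/5)
T3 reflect across y = 0: (12/5, -9/5) → (12/5, 9/5); (-27/5, -11/5) → (-27/5, 11/5); (-2, -1) → (-2, 1); (-3, 1) → (-3, -1); (-32/5, -26/5) → (-32/5, 26/5)
T4 translate by (2, -1): (12/5, 9/5) → (22/5, 4/5); (-27/5, 11/5) → (-17/5, 6/5); (-2, 1) → (0, 0); (-3, -1) → (-1, -2); (-32/5, 26/5) → (-22/5, 21/5)
T5 translate by (-6, 5): (22/5, 4/5) → (-8/5, 29/5); (-17/5, 6/5) → (-47/5, 31/5); (0, 0) → (-6, 5); (-1, -2) → (-7, 3); (-22/5, 21/5) → (-52/5, 46/5)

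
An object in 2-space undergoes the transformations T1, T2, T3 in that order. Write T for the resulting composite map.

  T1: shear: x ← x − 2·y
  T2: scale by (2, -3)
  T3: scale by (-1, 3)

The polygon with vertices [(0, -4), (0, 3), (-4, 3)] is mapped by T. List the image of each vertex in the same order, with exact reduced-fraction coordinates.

T1 shear: x ← x − 2·y: (0, -4) → (8, -4); (0, 3) → (-6, 3); (-4, 3) → (-10, 3)
T2 scale by (2, -3): (8, -4) → (16, 12); (-6, 3) → (-12, -9); (-10, 3) → (-20, -9)
T3 scale by (-1, 3): (16, 12) → (-16, 36); (-12, -9) → (12, -27); (-20, -9) → (20, -27)

image vertices: (-16, 36), (12, -27), (20, -27)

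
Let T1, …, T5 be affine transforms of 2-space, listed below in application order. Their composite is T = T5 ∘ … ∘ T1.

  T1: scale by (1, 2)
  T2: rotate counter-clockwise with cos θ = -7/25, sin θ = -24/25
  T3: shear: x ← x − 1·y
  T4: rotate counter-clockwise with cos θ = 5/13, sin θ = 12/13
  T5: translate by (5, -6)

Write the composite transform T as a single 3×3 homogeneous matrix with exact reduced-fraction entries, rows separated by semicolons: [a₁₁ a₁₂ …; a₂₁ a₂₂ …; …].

T1 = [1 0 0; 0 2 0; 0 0 1]
T2·T1 = [-7/25 48/25 0; -24/25 -14/25 0; 0 0 1]
T3·…·T1 = [17/25 62/25 0; -24/25 -14/25 0; 0 0 1]
T4·…·T1 = [373/325 478/325 0; 84/325 674/325 0; 0 0 1]
T5·…·T1 = [373/325 478/325 5; 84/325 674/325 -6; 0 0 1]

T = [373/325 478/325 5; 84/325 674/325 -6; 0 0 1]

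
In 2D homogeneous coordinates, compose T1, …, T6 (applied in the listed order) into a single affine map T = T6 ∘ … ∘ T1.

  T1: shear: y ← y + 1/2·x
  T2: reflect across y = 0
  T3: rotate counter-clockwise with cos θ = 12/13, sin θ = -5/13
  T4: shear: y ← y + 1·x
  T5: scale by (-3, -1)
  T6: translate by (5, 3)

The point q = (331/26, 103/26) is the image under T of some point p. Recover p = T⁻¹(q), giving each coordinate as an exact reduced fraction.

p = (-3, 1)

T1 = [1 0 0; 1/2 1 0; 0 0 1]
T2·T1 = [1 0 0; -1/2 -1 0; 0 0 1]
T3·…·T1 = [19/26 -5/13 0; -11/13 -12/13 0; 0 0 1]
T4·…·T1 = [19/26 -5/13 0; -3/26 -17/13 0; 0 0 1]
T5·…·T1 = [-57/26 15/13 0; 3/26 17/13 0; 0 0 1]
T6·…·T1 = [-57/26 15/13 5; 3/26 17/13 3; 0 0 1]
det M = -3; M⁻¹ = [-17/39 5/13 40/39; 1/26 19/26 -31/13; 0 0 1]
M⁻¹ · (331/26, 103/26)ᵀ = (-3, 1)ᵀ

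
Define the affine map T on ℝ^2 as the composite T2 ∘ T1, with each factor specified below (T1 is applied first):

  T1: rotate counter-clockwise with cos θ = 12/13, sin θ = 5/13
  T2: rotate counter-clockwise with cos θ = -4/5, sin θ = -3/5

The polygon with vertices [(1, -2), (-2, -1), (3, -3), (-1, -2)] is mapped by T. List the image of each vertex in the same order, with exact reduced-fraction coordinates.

image vertices: (-29/13, 2/13), (2/13, 29/13), (-267/65, -69/65), (-79/65, 122/65)

T1 rotate counter-clockwise with cos θ = 12/13, sin θ = 5/13: (1, -2) → (22/13, -19/13); (-2, -1) → (-19/13, -22/13); (3, -3) → (51/13, -21/13); (-1, -2) → (-2/13, -29/13)
T2 rotate counter-clockwise with cos θ = -4/5, sin θ = -3/5: (22/13, -19/13) → (-29/13, 2/13); (-19/13, -22/13) → (2/13, 29/13); (51/13, -21/13) → (-267/65, -69/65); (-2/13, -29/13) → (-79/65, 122/65)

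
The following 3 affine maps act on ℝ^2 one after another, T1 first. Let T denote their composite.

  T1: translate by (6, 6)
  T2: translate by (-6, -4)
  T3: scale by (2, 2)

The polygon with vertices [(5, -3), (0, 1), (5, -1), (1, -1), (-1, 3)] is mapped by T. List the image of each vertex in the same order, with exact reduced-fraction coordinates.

T1 translate by (6, 6): (5, -3) → (11, 3); (0, 1) → (6, 7); (5, -1) → (11, 5); (1, -1) → (7, 5); (-1, 3) → (5, 9)
T2 translate by (-6, -4): (11, 3) → (5, -1); (6, 7) → (0, 3); (11, 5) → (5, 1); (7, 5) → (1, 1); (5, 9) → (-1, 5)
T3 scale by (2, 2): (5, -1) → (10, -2); (0, 3) → (0, 6); (5, 1) → (10, 2); (1, 1) → (2, 2); (-1, 5) → (-2, 10)

image vertices: (10, -2), (0, 6), (10, 2), (2, 2), (-2, 10)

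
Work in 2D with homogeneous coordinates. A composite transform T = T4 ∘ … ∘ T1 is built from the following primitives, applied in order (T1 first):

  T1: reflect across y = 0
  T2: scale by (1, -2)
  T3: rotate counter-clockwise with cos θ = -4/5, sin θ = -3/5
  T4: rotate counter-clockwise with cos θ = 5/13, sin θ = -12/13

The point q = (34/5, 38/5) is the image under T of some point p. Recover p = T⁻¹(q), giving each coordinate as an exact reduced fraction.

T1 = [1 0 0; 0 -1 0; 0 0 1]
T2·T1 = [1 0 0; 0 2 0; 0 0 1]
T3·…·T1 = [-4/5 6/5 0; -3/5 -8/5 0; 0 0 1]
T4·…·T1 = [-56/65 -66/65 0; 33/65 -112/65 0; 0 0 1]
det M = 2; M⁻¹ = [-56/65 33/65 0; -33/130 -28/65 0; 0 0 1]
M⁻¹ · (34/5, 38/5)ᵀ = (-2, -5)ᵀ

p = (-2, -5)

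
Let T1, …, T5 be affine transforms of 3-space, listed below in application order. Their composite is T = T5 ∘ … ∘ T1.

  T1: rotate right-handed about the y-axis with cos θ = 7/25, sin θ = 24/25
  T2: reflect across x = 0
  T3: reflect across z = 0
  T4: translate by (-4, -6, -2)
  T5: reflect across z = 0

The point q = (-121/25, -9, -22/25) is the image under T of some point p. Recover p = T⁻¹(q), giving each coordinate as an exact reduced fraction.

p = (3, -3, 0)

T1 = [7/25 0 24/25 0; 0 1 0 0; -24/25 0 7/25 0; 0 0 0 1]
T2·T1 = [-7/25 0 -24/25 0; 0 1 0 0; -24/25 0 7/25 0; 0 0 0 1]
T3·…·T1 = [-7/25 0 -24/25 0; 0 1 0 0; 24/25 0 -7/25 0; 0 0 0 1]
T4·…·T1 = [-7/25 0 -24/25 -4; 0 1 0 -6; 24/25 0 -7/25 -2; 0 0 0 1]
T5·…·T1 = [-7/25 0 -24/25 -4; 0 1 0 -6; -24/25 0 7/25 2; 0 0 0 1]
det M = -1; M⁻¹ = [-7/25 0 -24/25 4/5; 0 1 0 6; -24/25 0 7/25 -22/5; 0 0 0 1]
M⁻¹ · (-121/25, -9, -22/25)ᵀ = (3, -3, 0)ᵀ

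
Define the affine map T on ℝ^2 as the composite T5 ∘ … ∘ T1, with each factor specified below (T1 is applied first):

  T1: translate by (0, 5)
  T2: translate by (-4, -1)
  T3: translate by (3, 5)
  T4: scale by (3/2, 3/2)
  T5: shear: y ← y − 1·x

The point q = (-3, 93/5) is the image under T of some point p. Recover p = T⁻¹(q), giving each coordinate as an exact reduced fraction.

p = (-1, 7/5)

T1 = [1 0 0; 0 1 5; 0 0 1]
T2·T1 = [1 0 -4; 0 1 4; 0 0 1]
T3·…·T1 = [1 0 -1; 0 1 9; 0 0 1]
T4·…·T1 = [3/2 0 -3/2; 0 3/2 27/2; 0 0 1]
T5·…·T1 = [3/2 0 -3/2; -3/2 3/2 15; 0 0 1]
det M = 9/4; M⁻¹ = [2/3 0 1; 2/3 2/3 -9; 0 0 1]
M⁻¹ · (-3, 93/5)ᵀ = (-1, 7/5)ᵀ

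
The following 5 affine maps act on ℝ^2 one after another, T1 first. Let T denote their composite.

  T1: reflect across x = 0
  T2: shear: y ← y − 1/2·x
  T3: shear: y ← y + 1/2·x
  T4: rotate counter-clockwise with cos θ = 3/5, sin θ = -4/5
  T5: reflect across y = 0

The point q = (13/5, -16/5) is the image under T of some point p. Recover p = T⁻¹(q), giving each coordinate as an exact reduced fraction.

T1 = [-1 0 0; 0 1 0; 0 0 1]
T2·T1 = [-1 0 0; 1/2 1 0; 0 0 1]
T3·…·T1 = [-1 0 0; 0 1 0; 0 0 1]
T4·…·T1 = [-3/5 4/5 0; 4/5 3/5 0; 0 0 1]
T5·…·T1 = [-3/5 4/5 0; -4/5 -3/5 0; 0 0 1]
det M = 1; M⁻¹ = [-3/5 -4/5 0; 4/5 -3/5 0; 0 0 1]
M⁻¹ · (13/5, -16/5)ᵀ = (1, 4)ᵀ

p = (1, 4)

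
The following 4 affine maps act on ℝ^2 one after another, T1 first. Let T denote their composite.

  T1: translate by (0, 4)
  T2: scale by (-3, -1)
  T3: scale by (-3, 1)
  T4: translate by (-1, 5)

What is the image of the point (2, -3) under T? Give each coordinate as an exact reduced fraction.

T(p) = (17, 4)

T1 translate by (0, 4): (2, -3) → (2, 1)
T2 scale by (-3, -1): (2, 1) → (-6, -1)
T3 scale by (-3, 1): (-6, -1) → (18, -1)
T4 translate by (-1, 5): (18, -1) → (17, 4)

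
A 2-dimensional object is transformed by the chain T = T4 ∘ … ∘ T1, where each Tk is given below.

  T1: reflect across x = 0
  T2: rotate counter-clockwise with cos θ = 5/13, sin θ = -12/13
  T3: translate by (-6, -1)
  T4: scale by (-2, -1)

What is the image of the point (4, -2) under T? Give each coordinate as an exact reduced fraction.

T1 reflect across x = 0: (4, -2) → (-4, -2)
T2 rotate counter-clockwise with cos θ = 5/13, sin θ = -12/13: (-4, -2) → (-44/13, 38/13)
T3 translate by (-6, -1): (-44/13, 38/13) → (-122/13, 25/13)
T4 scale by (-2, -1): (-122/13, 25/13) → (244/13, -25/13)

T(p) = (244/13, -25/13)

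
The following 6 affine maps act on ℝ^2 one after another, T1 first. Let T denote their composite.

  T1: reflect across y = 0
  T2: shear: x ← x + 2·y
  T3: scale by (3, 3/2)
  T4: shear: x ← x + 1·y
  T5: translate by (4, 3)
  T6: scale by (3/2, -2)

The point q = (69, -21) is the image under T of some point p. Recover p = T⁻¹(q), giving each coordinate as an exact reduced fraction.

p = (3/2, -5)

T1 = [1 0 0; 0 -1 0; 0 0 1]
T2·T1 = [1 -2 0; 0 -1 0; 0 0 1]
T3·…·T1 = [3 -6 0; 0 -3/2 0; 0 0 1]
T4·…·T1 = [3 -15/2 0; 0 -3/2 0; 0 0 1]
T5·…·T1 = [3 -15/2 4; 0 -3/2 3; 0 0 1]
T6·…·T1 = [9/2 -45/4 6; 0 3 -6; 0 0 1]
det M = 27/2; M⁻¹ = [2/9 5/6 11/3; 0 1/3 2; 0 0 1]
M⁻¹ · (69, -21)ᵀ = (3/2, -5)ᵀ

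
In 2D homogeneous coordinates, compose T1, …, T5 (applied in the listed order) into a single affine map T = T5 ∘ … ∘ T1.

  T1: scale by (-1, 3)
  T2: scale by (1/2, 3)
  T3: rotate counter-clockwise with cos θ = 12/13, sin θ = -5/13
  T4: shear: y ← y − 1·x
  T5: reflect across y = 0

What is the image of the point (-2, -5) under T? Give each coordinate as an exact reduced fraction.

T(p) = (-213/13, 332/13)

T1 scale by (-1, 3): (-2, -5) → (2, -15)
T2 scale by (1/2, 3): (2, -15) → (1, -45)
T3 rotate counter-clockwise with cos θ = 12/13, sin θ = -5/13: (1, -45) → (-213/13, -545/13)
T4 shear: y ← y − 1·x: (-213/13, -545/13) → (-213/13, -332/13)
T5 reflect across y = 0: (-213/13, -332/13) → (-213/13, 332/13)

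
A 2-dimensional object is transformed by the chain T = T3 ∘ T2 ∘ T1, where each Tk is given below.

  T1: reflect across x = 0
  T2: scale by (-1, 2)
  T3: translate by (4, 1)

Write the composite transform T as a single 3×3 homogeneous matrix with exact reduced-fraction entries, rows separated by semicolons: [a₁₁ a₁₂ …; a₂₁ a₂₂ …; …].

T1 = [-1 0 0; 0 1 0; 0 0 1]
T2·T1 = [1 0 0; 0 2 0; 0 0 1]
T3·…·T1 = [1 0 4; 0 2 1; 0 0 1]

T = [1 0 4; 0 2 1; 0 0 1]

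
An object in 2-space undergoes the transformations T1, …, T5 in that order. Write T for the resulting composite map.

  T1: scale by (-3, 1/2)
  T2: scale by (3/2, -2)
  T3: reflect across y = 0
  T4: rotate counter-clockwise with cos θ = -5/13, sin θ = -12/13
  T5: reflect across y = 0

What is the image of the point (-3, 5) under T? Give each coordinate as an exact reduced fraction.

T(p) = (-15/26, 187/13)

T1 scale by (-3, 1/2): (-3, 5) → (9, 5/2)
T2 scale by (3/2, -2): (9, 5/2) → (27/2, -5)
T3 reflect across y = 0: (27/2, -5) → (27/2, 5)
T4 rotate counter-clockwise with cos θ = -5/13, sin θ = -12/13: (27/2, 5) → (-15/26, -187/13)
T5 reflect across y = 0: (-15/26, -187/13) → (-15/26, 187/13)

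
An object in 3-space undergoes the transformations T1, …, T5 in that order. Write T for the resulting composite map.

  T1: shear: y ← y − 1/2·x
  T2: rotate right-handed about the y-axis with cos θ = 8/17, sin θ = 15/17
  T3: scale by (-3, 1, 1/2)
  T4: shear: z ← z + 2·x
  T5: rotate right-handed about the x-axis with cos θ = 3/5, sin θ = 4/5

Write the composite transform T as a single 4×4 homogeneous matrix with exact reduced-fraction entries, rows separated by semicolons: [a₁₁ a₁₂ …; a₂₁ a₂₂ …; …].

T = [-24/17 0 -45/17 0; 393/170 3/5 344/85 0; -401/170 4/5 -258/85 0; 0 0 0 1]

T1 = [1 0 0 0; -1/2 1 0 0; 0 0 1 0; 0 0 0 1]
T2·T1 = [8/17 0 15/17 0; -1/2 1 0 0; -15/17 0 8/17 0; 0 0 0 1]
T3·…·T1 = [-24/17 0 -45/17 0; -1/2 1 0 0; -15/34 0 4/17 0; 0 0 0 1]
T4·…·T1 = [-24/17 0 -45/17 0; -1/2 1 0 0; -111/34 0 -86/17 0; 0 0 0 1]
T5·…·T1 = [-24/17 0 -45/17 0; 393/170 3/5 344/85 0; -401/170 4/5 -258/85 0; 0 0 0 1]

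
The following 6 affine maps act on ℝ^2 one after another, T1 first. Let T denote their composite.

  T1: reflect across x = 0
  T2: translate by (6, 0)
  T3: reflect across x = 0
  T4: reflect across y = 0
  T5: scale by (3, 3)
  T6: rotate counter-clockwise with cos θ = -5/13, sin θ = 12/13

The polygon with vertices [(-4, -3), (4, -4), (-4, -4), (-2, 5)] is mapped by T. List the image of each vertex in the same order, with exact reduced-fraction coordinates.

image vertices: (42/13, -405/13), (-114/13, -132/13), (6/13, -420/13), (300/13, -213/13)

T1 reflect across x = 0: (-4, -3) → (4, -3); (4, -4) → (-4, -4); (-4, -4) → (4, -4); (-2, 5) → (2, 5)
T2 translate by (6, 0): (4, -3) → (10, -3); (-4, -4) → (2, -4); (4, -4) → (10, -4); (2, 5) → (8, 5)
T3 reflect across x = 0: (10, -3) → (-10, -3); (2, -4) → (-2, -4); (10, -4) → (-10, -4); (8, 5) → (-8, 5)
T4 reflect across y = 0: (-10, -3) → (-10, 3); (-2, -4) → (-2, 4); (-10, -4) → (-10, 4); (-8, 5) → (-8, -5)
T5 scale by (3, 3): (-10, 3) → (-30, 9); (-2, 4) → (-6, 12); (-10, 4) → (-30, 12); (-8, -5) → (-24, -15)
T6 rotate counter-clockwise with cos θ = -5/13, sin θ = 12/13: (-30, 9) → (42/13, -405/13); (-6, 12) → (-114/13, -132/13); (-30, 12) → (6/13, -420/13); (-24, -15) → (300/13, -213/13)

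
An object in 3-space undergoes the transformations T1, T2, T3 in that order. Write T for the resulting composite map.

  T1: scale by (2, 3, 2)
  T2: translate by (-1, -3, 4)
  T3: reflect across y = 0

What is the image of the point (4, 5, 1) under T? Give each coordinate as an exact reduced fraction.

T1 scale by (2, 3, 2): (4, 5, 1) → (8, 15, 2)
T2 translate by (-1, -3, 4): (8, 15, 2) → (7, 12, 6)
T3 reflect across y = 0: (7, 12, 6) → (7, -12, 6)

T(p) = (7, -12, 6)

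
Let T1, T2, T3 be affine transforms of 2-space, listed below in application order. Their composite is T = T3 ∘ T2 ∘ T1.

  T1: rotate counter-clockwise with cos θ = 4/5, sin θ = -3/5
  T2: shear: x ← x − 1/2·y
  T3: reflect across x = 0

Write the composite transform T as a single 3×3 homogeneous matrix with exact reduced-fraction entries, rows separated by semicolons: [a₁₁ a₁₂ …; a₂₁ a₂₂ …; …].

T1 = [4/5 3/5 0; -3/5 4/5 0; 0 0 1]
T2·T1 = [11/10 1/5 0; -3/5 4/5 0; 0 0 1]
T3·…·T1 = [-11/10 -1/5 0; -3/5 4/5 0; 0 0 1]

T = [-11/10 -1/5 0; -3/5 4/5 0; 0 0 1]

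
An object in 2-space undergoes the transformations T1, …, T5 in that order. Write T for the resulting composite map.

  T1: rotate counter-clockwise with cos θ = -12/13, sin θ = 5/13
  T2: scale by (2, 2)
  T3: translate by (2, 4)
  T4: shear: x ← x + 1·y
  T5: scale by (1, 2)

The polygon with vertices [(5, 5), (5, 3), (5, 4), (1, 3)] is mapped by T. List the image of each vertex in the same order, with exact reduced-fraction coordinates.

image vertices: (-162/13, -36/13), (-94/13, 60/13), (-128/13, 12/13), (-38/13, -20/13)

T1 rotate counter-clockwise with cos θ = -12/13, sin θ = 5/13: (5, 5) → (-85/13, -35/13); (5, 3) → (-75/13, -11/13); (5, 4) → (-80/13, -23/13); (1, 3) → (-27/13, -31/13)
T2 scale by (2, 2): (-85/13, -35/13) → (-170/13, -70/13); (-75/13, -11/13) → (-150/13, -22/13); (-80/13, -23/13) → (-160/13, -46/13); (-27/13, -31/13) → (-54/13, -62/13)
T3 translate by (2, 4): (-170/13, -70/13) → (-144/13, -18/13); (-150/13, -22/13) → (-124/13, 30/13); (-160/13, -46/13) → (-134/13, 6/13); (-54/13, -62/13) → (-28/13, -10/13)
T4 shear: x ← x + 1·y: (-144/13, -18/13) → (-162/13, -18/13); (-124/13, 30/13) → (-94/13, 30/13); (-134/13, 6/13) → (-128/13, 6/13); (-28/13, -10/13) → (-38/13, -10/13)
T5 scale by (1, 2): (-162/13, -18/13) → (-162/13, -36/13); (-94/13, 30/13) → (-94/13, 60/13); (-128/13, 6/13) → (-128/13, 12/13); (-38/13, -10/13) → (-38/13, -20/13)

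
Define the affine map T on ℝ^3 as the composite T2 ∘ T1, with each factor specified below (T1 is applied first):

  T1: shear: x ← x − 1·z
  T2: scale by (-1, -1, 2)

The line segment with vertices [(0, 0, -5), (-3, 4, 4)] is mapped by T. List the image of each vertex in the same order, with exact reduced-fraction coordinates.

T1 shear: x ← x − 1·z: (0, 0, -5) → (5, 0, -5); (-3, 4, 4) → (-7, 4, 4)
T2 scale by (-1, -1, 2): (5, 0, -5) → (-5, 0, -10); (-7, 4, 4) → (7, -4, 8)

image vertices: (-5, 0, -10), (7, -4, 8)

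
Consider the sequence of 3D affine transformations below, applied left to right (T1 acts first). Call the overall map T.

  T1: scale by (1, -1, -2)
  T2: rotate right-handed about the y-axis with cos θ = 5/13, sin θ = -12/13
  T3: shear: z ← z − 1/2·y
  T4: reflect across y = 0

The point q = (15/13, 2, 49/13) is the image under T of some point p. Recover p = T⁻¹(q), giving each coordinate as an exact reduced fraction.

T1 = [1 0 0 0; 0 -1 0 0; 0 0 -2 0; 0 0 0 1]
T2·T1 = [5/13 0 24/13 0; 0 -1 0 0; 12/13 0 -10/13 0; 0 0 0 1]
T3·…·T1 = [5/13 0 24/13 0; 0 -1 0 0; 12/13 1/2 -10/13 0; 0 0 0 1]
T4·…·T1 = [5/13 0 24/13 0; 0 1 0 0; 12/13 1/2 -10/13 0; 0 0 0 1]
det M = -2; M⁻¹ = [5/13 -6/13 12/13 0; 0 1 0 0; 6/13 5/52 -5/26 0; 0 0 0 1]
M⁻¹ · (15/13, 2, 49/13)ᵀ = (3, 2, 0)ᵀ

p = (3, 2, 0)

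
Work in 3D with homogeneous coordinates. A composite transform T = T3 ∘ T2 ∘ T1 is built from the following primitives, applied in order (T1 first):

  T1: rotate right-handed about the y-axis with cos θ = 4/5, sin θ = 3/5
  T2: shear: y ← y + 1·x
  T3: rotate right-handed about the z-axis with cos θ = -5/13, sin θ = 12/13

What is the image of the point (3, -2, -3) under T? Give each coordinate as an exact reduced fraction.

T1 rotate right-handed about the y-axis with cos θ = 4/5, sin θ = 3/5: (3, -2, -3) → (3/5, -2, -21/5)
T2 shear: y ← y + 1·x: (3/5, -2, -21/5) → (3/5, -7/5, -21/5)
T3 rotate right-handed about the z-axis with cos θ = -5/13, sin θ = 12/13: (3/5, -7/5, -21/5) → (69/65, 71/65, -21/5)

T(p) = (69/65, 71/65, -21/5)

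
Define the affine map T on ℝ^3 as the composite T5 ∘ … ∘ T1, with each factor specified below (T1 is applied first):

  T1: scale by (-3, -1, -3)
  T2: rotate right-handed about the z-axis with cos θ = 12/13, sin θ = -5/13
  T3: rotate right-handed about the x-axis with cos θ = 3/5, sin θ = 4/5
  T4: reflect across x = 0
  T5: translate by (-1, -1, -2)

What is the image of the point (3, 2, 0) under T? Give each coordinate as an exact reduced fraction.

T1 scale by (-3, -1, -3): (3, 2, 0) → (-9, -2, 0)
T2 rotate right-handed about the z-axis with cos θ = 12/13, sin θ = -5/13: (-9, -2, 0) → (-118/13, 21/13, 0)
T3 rotate right-handed about the x-axis with cos θ = 3/5, sin θ = 4/5: (-118/13, 21/13, 0) → (-118/13, 63/65, 84/65)
T4 reflect across x = 0: (-118/13, 63/65, 84/65) → (118/13, 63/65, 84/65)
T5 translate by (-1, -1, -2): (118/13, 63/65, 84/65) → (105/13, -2/65, -46/65)

T(p) = (105/13, -2/65, -46/65)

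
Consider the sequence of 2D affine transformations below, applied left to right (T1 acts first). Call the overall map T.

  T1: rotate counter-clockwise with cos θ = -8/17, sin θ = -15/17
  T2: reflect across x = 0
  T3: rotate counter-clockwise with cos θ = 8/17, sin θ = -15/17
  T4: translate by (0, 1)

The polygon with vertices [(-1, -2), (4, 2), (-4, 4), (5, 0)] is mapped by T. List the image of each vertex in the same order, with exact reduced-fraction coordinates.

image vertices: (641/289, 207/289), (-1124/289, -349/289), (-316/289, 1893/289), (-805/289, -911/289)

T1 rotate counter-clockwise with cos θ = -8/17, sin θ = -15/17: (-1, -2) → (-22/17, 31/17); (4, 2) → (-2/17, -76/17); (-4, 4) → (92/17, 28/17); (5, 0) → (-40/17, -75/17)
T2 reflect across x = 0: (-22/17, 31/17) → (22/17, 31/17); (-2/17, -76/17) → (2/17, -76/17); (92/17, 28/17) → (-92/17, 28/17); (-40/17, -75/17) → (40/17, -75/17)
T3 rotate counter-clockwise with cos θ = 8/17, sin θ = -15/17: (22/17, 31/17) → (641/289, -82/289); (2/17, -76/17) → (-1124/289, -638/289); (-92/17, 28/17) → (-316/289, 1604/289); (40/17, -75/17) → (-805/289, -1200/289)
T4 translate by (0, 1): (641/289, -82/289) → (641/289, 207/289); (-1124/289, -638/289) → (-1124/289, -349/289); (-316/289, 1604/289) → (-316/289, 1893/289); (-805/289, -1200/289) → (-805/289, -911/289)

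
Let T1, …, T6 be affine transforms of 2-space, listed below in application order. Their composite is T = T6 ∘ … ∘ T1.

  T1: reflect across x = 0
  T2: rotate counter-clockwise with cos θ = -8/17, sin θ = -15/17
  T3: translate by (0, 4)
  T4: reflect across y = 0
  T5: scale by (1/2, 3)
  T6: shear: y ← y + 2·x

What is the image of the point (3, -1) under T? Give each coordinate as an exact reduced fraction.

T1 reflect across x = 0: (3, -1) → (-3, -1)
T2 rotate counter-clockwise with cos θ = -8/17, sin θ = -15/17: (-3, -1) → (9/17, 53/17)
T3 translate by (0, 4): (9/17, 53/17) → (9/17, 121/17)
T4 reflect across y = 0: (9/17, 121/17) → (9/17, -121/17)
T5 scale by (1/2, 3): (9/17, -121/17) → (9/34, -363/17)
T6 shear: y ← y + 2·x: (9/34, -363/17) → (9/34, -354/17)

T(p) = (9/34, -354/17)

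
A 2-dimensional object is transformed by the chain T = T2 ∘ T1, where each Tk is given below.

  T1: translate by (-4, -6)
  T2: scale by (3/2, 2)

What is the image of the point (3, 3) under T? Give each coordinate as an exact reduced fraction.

T1 translate by (-4, -6): (3, 3) → (-1, -3)
T2 scale by (3/2, 2): (-1, -3) → (-3/2, -6)

T(p) = (-3/2, -6)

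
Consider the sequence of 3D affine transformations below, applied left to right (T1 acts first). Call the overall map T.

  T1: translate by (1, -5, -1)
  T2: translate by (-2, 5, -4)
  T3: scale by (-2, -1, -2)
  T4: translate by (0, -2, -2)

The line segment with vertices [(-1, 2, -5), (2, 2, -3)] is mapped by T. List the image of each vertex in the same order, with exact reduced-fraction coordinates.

image vertices: (4, -4, 18), (-2, -4, 14)

T1 translate by (1, -5, -1): (-1, 2, -5) → (0, -3, -6); (2, 2, -3) → (3, -3, -4)
T2 translate by (-2, 5, -4): (0, -3, -6) → (-2, 2, -10); (3, -3, -4) → (1, 2, -8)
T3 scale by (-2, -1, -2): (-2, 2, -10) → (4, -2, 20); (1, 2, -8) → (-2, -2, 16)
T4 translate by (0, -2, -2): (4, -2, 20) → (4, -4, 18); (-2, -2, 16) → (-2, -4, 14)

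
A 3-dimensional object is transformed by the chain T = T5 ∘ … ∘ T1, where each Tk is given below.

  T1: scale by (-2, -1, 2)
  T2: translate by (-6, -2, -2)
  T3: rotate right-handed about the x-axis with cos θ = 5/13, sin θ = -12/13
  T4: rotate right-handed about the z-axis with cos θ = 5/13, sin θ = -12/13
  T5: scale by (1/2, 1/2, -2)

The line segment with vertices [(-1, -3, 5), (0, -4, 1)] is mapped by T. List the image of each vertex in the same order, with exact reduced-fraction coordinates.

T1 scale by (-2, -1, 2): (-1, -3, 5) → (2, 3, 10); (0, -4, 1) → (0, 4, 2)
T2 translate by (-6, -2, -2): (2, 3, 10) → (-4, 1, 8); (0, 4, 2) → (-6, 2, 0)
T3 rotate right-handed about the x-axis with cos θ = 5/13, sin θ = -12/13: (-4, 1, 8) → (-4, 101/13, 28/13); (-6, 2, 0) → (-6, 10/13, -24/13)
T4 rotate right-handed about the z-axis with cos θ = 5/13, sin θ = -12/13: (-4, 101/13, 28/13) → (952/169, 1129/169, 28/13); (-6, 10/13, -24/13) → (-270/169, 986/169, -24/13)
T5 scale by (1/2, 1/2, -2): (952/169, 1129/169, 28/13) → (476/169, 1129/338, -56/13); (-270/169, 986/169, -24/13) → (-135/169, 493/169, 48/13)

image vertices: (476/169, 1129/338, -56/13), (-135/169, 493/169, 48/13)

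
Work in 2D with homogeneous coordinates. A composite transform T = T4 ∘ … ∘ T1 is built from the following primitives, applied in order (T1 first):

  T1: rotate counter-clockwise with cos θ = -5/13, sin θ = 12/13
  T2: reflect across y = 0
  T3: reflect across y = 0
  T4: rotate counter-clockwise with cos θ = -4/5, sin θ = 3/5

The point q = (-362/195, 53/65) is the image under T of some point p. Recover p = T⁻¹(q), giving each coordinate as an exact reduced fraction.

T1 = [-5/13 -12/13 0; 12/13 -5/13 0; 0 0 1]
T2·T1 = [-5/13 -12/13 0; -12/13 5/13 0; 0 0 1]
T3·…·T1 = [-5/13 -12/13 0; 12/13 -5/13 0; 0 0 1]
T4·…·T1 = [-16/65 63/65 0; -63/65 -16/65 0; 0 0 1]
det M = 1; M⁻¹ = [-16/65 -63/65 0; 63/65 -16/65 0; 0 0 1]
M⁻¹ · (-362/195, 53/65)ᵀ = (-1/3, -2)ᵀ

p = (-1/3, -2)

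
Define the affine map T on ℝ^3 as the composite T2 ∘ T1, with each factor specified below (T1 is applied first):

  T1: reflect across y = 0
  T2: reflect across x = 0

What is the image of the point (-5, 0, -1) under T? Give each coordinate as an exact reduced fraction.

T1 reflect across y = 0: (-5, 0, -1) → (-5, 0, -1)
T2 reflect across x = 0: (-5, 0, -1) → (5, 0, -1)

T(p) = (5, 0, -1)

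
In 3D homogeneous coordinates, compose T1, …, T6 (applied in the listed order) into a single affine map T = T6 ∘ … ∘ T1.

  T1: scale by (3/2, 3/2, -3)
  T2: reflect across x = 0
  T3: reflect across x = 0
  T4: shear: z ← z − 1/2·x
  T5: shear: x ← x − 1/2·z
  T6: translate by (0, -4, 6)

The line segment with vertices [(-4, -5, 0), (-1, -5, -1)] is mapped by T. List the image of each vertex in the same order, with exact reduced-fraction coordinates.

T1 scale by (3/2, 3/2, -3): (-4, -5, 0) → (-6, -15/2, 0); (-1, -5, -1) → (-3/2, -15/2, 3)
T2 reflect across x = 0: (-6, -15/2, 0) → (6, -15/2, 0); (-3/2, -15/2, 3) → (3/2, -15/2, 3)
T3 reflect across x = 0: (6, -15/2, 0) → (-6, -15/2, 0); (3/2, -15/2, 3) → (-3/2, -15/2, 3)
T4 shear: z ← z − 1/2·x: (-6, -15/2, 0) → (-6, -15/2, 3); (-3/2, -15/2, 3) → (-3/2, -15/2, 15/4)
T5 shear: x ← x − 1/2·z: (-6, -15/2, 3) → (-15/2, -15/2, 3); (-3/2, -15/2, 15/4) → (-27/8, -15/2, 15/4)
T6 translate by (0, -4, 6): (-15/2, -15/2, 3) → (-15/2, -23/2, 9); (-27/8, -15/2, 15/4) → (-27/8, -23/2, 39/4)

image vertices: (-15/2, -23/2, 9), (-27/8, -23/2, 39/4)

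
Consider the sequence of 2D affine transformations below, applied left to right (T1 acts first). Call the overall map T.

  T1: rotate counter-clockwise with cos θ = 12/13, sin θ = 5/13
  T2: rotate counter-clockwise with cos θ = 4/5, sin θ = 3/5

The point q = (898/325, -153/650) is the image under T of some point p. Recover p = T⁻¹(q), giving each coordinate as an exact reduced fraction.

p = (6/5, -5/2)

T1 = [12/13 -5/13 0; 5/13 12/13 0; 0 0 1]
T2·T1 = [33/65 -56/65 0; 56/65 33/65 0; 0 0 1]
det M = 1; M⁻¹ = [33/65 56/65 0; -56/65 33/65 0; 0 0 1]
M⁻¹ · (898/325, -153/650)ᵀ = (6/5, -5/2)ᵀ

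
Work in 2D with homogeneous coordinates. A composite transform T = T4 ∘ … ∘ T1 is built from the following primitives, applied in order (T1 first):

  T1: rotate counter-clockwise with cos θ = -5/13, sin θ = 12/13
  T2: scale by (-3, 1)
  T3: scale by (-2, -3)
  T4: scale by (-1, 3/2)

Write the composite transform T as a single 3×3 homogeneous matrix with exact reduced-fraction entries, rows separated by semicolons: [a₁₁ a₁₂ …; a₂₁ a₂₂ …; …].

T1 = [-5/13 -12/13 0; 12/13 -5/13 0; 0 0 1]
T2·T1 = [15/13 36/13 0; 12/13 -5/13 0; 0 0 1]
T3·…·T1 = [-30/13 -72/13 0; -36/13 15/13 0; 0 0 1]
T4·…·T1 = [30/13 72/13 0; -54/13 45/26 0; 0 0 1]

T = [30/13 72/13 0; -54/13 45/26 0; 0 0 1]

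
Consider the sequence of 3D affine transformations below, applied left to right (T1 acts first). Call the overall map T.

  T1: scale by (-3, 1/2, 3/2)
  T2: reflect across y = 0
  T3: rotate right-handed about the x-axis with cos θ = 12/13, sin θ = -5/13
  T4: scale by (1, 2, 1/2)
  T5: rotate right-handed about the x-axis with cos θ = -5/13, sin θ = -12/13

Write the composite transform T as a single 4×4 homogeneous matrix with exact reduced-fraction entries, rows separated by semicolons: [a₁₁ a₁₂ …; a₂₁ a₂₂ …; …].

T = [-3 0 0 0; 0 75/169 33/169 0; 0 551/676 -225/169 0; 0 0 0 1]

T1 = [-3 0 0 0; 0 1/2 0 0; 0 0 3/2 0; 0 0 0 1]
T2·T1 = [-3 0 0 0; 0 -1/2 0 0; 0 0 3/2 0; 0 0 0 1]
T3·…·T1 = [-3 0 0 0; 0 -6/13 15/26 0; 0 5/26 18/13 0; 0 0 0 1]
T4·…·T1 = [-3 0 0 0; 0 -12/13 15/13 0; 0 5/52 9/13 0; 0 0 0 1]
T5·…·T1 = [-3 0 0 0; 0 75/169 33/169 0; 0 551/676 -225/169 0; 0 0 0 1]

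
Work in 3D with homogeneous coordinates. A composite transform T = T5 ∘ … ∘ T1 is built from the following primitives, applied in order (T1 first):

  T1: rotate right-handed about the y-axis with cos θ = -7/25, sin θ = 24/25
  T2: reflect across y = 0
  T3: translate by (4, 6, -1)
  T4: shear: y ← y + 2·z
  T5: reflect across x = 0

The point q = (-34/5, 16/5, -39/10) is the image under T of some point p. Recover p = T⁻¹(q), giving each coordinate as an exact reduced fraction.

T1 = [-7/25 0 24/25 0; 0 1 0 0; -24/25 0 -7/25 0; 0 0 0 1]
T2·T1 = [-7/25 0 24/25 0; 0 -1 0 0; -24/25 0 -7/25 0; 0 0 0 1]
T3·…·T1 = [-7/25 0 24/25 4; 0 -1 0 6; -24/25 0 -7/25 -1; 0 0 0 1]
T4·…·T1 = [-7/25 0 24/25 4; -48/25 -1 -14/25 4; -24/25 0 -7/25 -1; 0 0 0 1]
T5·…·T1 = [7/25 0 -24/25 -4; -48/25 -1 -14/25 4; -24/25 0 -7/25 -1; 0 0 0 1]
det M = 1; M⁻¹ = [7/25 0 -24/25 4/25; 0 -1 2 6; -24/25 0 -7/25 -103/25; 0 0 0 1]
M⁻¹ · (-34/5, 16/5, -39/10)ᵀ = (2, -5, 7/2)ᵀ

p = (2, -5, 7/2)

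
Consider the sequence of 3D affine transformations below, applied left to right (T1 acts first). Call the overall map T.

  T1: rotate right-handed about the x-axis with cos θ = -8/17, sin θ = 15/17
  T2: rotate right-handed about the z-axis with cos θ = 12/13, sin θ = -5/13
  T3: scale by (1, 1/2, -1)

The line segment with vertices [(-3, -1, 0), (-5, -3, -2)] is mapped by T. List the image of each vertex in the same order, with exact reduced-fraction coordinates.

image vertices: (-44/17, 27/34, 15/17), (-750/221, 1073/442, 29/17)

T1 rotate right-handed about the x-axis with cos θ = -8/17, sin θ = 15/17: (-3, -1, 0) → (-3, 8/17, -15/17); (-5, -3, -2) → (-5, 54/17, -29/17)
T2 rotate right-handed about the z-axis with cos θ = 12/13, sin θ = -5/13: (-3, 8/17, -15/17) → (-44/17, 27/17, -15/17); (-5, 54/17, -29/17) → (-750/221, 1073/221, -29/17)
T3 scale by (1, 1/2, -1): (-44/17, 27/17, -15/17) → (-44/17, 27/34, 15/17); (-750/221, 1073/221, -29/17) → (-750/221, 1073/442, 29/17)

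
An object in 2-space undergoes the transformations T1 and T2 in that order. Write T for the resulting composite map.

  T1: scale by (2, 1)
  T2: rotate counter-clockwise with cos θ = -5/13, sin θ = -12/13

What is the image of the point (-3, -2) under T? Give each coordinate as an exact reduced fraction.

T1 scale by (2, 1): (-3, -2) → (-6, -2)
T2 rotate counter-clockwise with cos θ = -5/13, sin θ = -12/13: (-6, -2) → (6/13, 82/13)

T(p) = (6/13, 82/13)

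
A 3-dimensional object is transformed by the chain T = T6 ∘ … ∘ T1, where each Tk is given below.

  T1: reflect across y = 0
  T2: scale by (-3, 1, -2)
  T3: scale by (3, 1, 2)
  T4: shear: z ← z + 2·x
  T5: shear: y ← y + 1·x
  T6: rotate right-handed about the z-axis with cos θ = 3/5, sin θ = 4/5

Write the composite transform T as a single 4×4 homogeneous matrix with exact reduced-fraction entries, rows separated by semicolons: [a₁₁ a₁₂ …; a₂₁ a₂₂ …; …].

T1 = [1 0 0 0; 0 -1 0 0; 0 0 1 0; 0 0 0 1]
T2·T1 = [-3 0 0 0; 0 -1 0 0; 0 0 -2 0; 0 0 0 1]
T3·…·T1 = [-9 0 0 0; 0 -1 0 0; 0 0 -4 0; 0 0 0 1]
T4·…·T1 = [-9 0 0 0; 0 -1 0 0; -18 0 -4 0; 0 0 0 1]
T5·…·T1 = [-9 0 0 0; -9 -1 0 0; -18 0 -4 0; 0 0 0 1]
T6·…·T1 = [9/5 4/5 0 0; -63/5 -3/5 0 0; -18 0 -4 0; 0 0 0 1]

T = [9/5 4/5 0 0; -63/5 -3/5 0 0; -18 0 -4 0; 0 0 0 1]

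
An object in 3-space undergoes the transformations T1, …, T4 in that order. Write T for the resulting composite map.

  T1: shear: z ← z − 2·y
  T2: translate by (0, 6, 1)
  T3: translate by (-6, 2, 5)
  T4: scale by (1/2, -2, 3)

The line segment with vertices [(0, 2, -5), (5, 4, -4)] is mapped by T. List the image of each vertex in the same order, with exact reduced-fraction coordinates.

T1 shear: z ← z − 2·y: (0, 2, -5) → (0, 2, -9); (5, 4, -4) → (5, 4, -12)
T2 translate by (0, 6, 1): (0, 2, -9) → (0, 8, -8); (5, 4, -12) → (5, 10, -11)
T3 translate by (-6, 2, 5): (0, 8, -8) → (-6, 10, -3); (5, 10, -11) → (-1, 12, -6)
T4 scale by (1/2, -2, 3): (-6, 10, -3) → (-3, -20, -9); (-1, 12, -6) → (-1/2, -24, -18)

image vertices: (-3, -20, -9), (-1/2, -24, -18)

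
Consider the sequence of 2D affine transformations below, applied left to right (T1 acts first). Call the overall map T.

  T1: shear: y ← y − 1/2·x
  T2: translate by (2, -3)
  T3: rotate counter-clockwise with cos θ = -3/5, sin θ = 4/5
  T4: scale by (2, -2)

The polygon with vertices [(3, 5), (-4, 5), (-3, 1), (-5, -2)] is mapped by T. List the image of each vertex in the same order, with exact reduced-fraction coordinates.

T1 shear: y ← y − 1/2·x: (3, 5) → (3, 7/2); (-4, 5) → (-4, 7); (-3, 1) → (-3, 5/2); (-5, -2) → (-5, 1/2)
T2 translate by (2, -3): (3, 7/2) → (5, 1/2); (-4, 7) → (-2, 4); (-3, 5/2) → (-1, -1/2); (-5, 1/2) → (-3, -5/2)
T3 rotate counter-clockwise with cos θ = -3/5, sin θ = 4/5: (5, 1/2) → (-17/5, 37/10); (-2, 4) → (-2, -4); (-1, -1/2) → (1, -1/2); (-3, -5/2) → (19/5, -9/10)
T4 scale by (2, -2): (-17/5, 37/10) → (-34/5, -37/5); (-2, -4) → (-4, 8); (1, -1/2) → (2, 1); (19/5, -9/10) → (38/5, 9/5)

image vertices: (-34/5, -37/5), (-4, 8), (2, 1), (38/5, 9/5)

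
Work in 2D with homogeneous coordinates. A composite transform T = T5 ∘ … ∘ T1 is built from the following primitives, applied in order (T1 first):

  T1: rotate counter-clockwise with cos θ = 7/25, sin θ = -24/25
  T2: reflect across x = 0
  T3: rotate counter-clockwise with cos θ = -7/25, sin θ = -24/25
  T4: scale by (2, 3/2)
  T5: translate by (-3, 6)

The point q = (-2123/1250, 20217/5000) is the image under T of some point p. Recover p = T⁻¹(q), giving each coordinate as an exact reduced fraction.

T1 = [7/25 24/25 0; -24/25 7/25 0; 0 0 1]
T2·T1 = [-7/25 -24/25 0; -24/25 7/25 0; 0 0 1]
T3·…·T1 = [-527/625 336/625 0; 336/625 527/625 0; 0 0 1]
T4·…·T1 = [-1054/625 672/625 0; 504/625 1581/1250 0; 0 0 1]
T5·…·T1 = [-1054/625 672/625 -3; 504/625 1581/1250 6; 0 0 1]
det M = -3; M⁻¹ = [-527/1250 224/625 -4269/1250; 168/625 1054/1875 -1604/625; 0 0 1]
M⁻¹ · (-2123/1250, 20217/5000)ᵀ = (-5/4, -3/4)ᵀ

p = (-5/4, -3/4)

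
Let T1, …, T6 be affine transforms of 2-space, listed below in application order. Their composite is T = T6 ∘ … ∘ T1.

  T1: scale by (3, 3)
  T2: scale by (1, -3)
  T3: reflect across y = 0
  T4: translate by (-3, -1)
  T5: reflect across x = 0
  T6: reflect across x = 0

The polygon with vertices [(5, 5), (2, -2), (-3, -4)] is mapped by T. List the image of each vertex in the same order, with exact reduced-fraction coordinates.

T1 scale by (3, 3): (5, 5) → (15, 15); (2, -2) → (6, -6); (-3, -4) → (-9, -12)
T2 scale by (1, -3): (15, 15) → (15, -45); (6, -6) → (6, 18); (-9, -12) → (-9, 36)
T3 reflect across y = 0: (15, -45) → (15, 45); (6, 18) → (6, -18); (-9, 36) → (-9, -36)
T4 translate by (-3, -1): (15, 45) → (12, 44); (6, -18) → (3, -19); (-9, -36) → (-12, -37)
T5 reflect across x = 0: (12, 44) → (-12, 44); (3, -19) → (-3, -19); (-12, -37) → (12, -37)
T6 reflect across x = 0: (-12, 44) → (12, 44); (-3, -19) → (3, -19); (12, -37) → (-12, -37)

image vertices: (12, 44), (3, -19), (-12, -37)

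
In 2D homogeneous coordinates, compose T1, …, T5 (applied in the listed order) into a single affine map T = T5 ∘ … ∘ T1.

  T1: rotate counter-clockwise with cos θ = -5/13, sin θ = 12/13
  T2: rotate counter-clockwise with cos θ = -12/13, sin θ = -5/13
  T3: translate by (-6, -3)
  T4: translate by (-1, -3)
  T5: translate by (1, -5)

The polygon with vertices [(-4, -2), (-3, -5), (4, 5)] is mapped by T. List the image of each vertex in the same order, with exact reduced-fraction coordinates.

T1 rotate counter-clockwise with cos θ = -5/13, sin θ = 12/13: (-4, -2) → (44/13, -38/13); (-3, -5) → (75/13, -11/13); (4, 5) → (-80/13, 23/13)
T2 rotate counter-clockwise with cos θ = -12/13, sin θ = -5/13: (44/13, -38/13) → (-718/169, 236/169); (75/13, -11/13) → (-955/169, -243/169); (-80/13, 23/13) → (1075/169, 124/169)
T3 translate by (-6, -3): (-718/169, 236/169) → (-1732/169, -271/169); (-955/169, -243/169) → (-1969/169, -750/169); (1075/169, 124/169) → (61/169, -383/169)
T4 translate by (-1, -3): (-1732/169, -271/169) → (-1901/169, -778/169); (-1969/169, -750/169) → (-2138/169, -1257/169); (61/169, -383/169) → (-108/169, -890/169)
T5 translate by (1, -5): (-1901/169, -778/169) → (-1732/169, -1623/169); (-2138/169, -1257/169) → (-1969/169, -2102/169); (-108/169, -890/169) → (61/169, -1735/169)

image vertices: (-1732/169, -1623/169), (-1969/169, -2102/169), (61/169, -1735/169)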